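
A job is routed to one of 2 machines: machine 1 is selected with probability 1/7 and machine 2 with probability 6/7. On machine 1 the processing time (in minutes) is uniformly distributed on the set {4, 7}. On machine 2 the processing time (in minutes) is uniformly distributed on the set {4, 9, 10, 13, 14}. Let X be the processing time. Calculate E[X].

131/14

E[X | machine 1] = (4+7)/2 = 11/2.
E[X | machine 2] = (4+9+10+13+14)/5 = 10.
By the law of total expectation,
E[X] = (1/7)·(11/2) + (6/7)·(10) = 131/14.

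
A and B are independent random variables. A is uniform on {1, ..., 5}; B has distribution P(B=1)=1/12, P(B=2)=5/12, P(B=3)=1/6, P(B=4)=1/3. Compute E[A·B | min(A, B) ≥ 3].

P(min(A, B) ≥ 3) = 3/10.
Summing AB·P(x,y) over outcomes with min(A, B) ≥ 3 gives 22/5.
E[A·B | min(A, B) ≥ 3] = (22/5) / (3/10) = 44/3.

44/3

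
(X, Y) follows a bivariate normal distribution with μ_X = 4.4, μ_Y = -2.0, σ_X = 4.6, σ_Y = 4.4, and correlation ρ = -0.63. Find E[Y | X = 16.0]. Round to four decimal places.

For a bivariate normal, E[Y | X=x] = μ_Y + ρ·(σ_Y/σ_X)·(x − μ_X).
E[Y | X=16.0] = -2.0 + (-0.63)·(4.4/4.6)·(16.0 − (4.4)) = -2.0 + (-0.60261)·(11.6) = -8.9903.

-8.9903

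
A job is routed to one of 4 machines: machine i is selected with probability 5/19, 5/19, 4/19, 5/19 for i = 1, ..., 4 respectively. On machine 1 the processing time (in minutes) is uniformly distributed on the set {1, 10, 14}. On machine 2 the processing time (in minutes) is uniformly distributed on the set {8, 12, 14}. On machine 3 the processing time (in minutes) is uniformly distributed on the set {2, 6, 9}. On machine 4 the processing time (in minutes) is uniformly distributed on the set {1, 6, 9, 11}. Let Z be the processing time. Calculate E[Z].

619/76

E[Z | machine 1] = (1+10+14)/3 = 25/3.
E[Z | machine 2] = (8+12+14)/3 = 34/3.
E[Z | machine 3] = (2+6+9)/3 = 17/3.
E[Z | machine 4] = (1+6+9+11)/4 = 27/4.
E[Z] = (5/19)·(25/3) + (5/19)·(34/3) + (4/19)·(17/3) + (5/19)·(27/4) = 619/76.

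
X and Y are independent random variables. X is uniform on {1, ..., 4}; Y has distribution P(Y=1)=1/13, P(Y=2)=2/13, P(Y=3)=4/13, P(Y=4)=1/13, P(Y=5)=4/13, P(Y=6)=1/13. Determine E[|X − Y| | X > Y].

16/11

P(X > Y) = 11/52.
Summing |X−Y|·P(x,y) over outcomes with X > Y gives 4/13.
E[|X − Y| | X > Y] = (4/13) / (11/52) = 16/11.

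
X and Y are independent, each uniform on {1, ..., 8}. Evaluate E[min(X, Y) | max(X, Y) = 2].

Outcomes with max(X, Y) = 2: (1,2), (2,1), (2,2), each with probability 1/64.
E[min(X, Y) | max(X, Y) = 2] = (1 + 1 + 2) / 3 = 4/3.

4/3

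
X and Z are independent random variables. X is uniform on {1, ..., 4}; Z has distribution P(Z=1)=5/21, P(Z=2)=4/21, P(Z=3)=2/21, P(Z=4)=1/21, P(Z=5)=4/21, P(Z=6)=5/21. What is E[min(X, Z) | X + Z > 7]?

P(X + Z > 7) = 2/7.
Summing min(X,Z)·P(x,y) over outcomes with X + Z > 7 gives 11/12.
E[min(X, Z) | X + Z > 7] = (11/12) / (2/7) = 77/24.

77/24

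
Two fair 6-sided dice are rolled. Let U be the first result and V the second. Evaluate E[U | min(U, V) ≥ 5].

Outcomes with min(U, V) ≥ 5: (5,5), (5,6), (6,5), (6,6), each with probability 1/36.
E[U | min(U, V) ≥ 5] = (5 + 5 + 6 + 6) / 4 = 11/2.

11/2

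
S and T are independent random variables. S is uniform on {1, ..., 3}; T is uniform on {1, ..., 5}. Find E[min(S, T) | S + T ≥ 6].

7/3

Outcomes with S + T ≥ 6: (1,5), (2,4), (2,5), (3,3), (3,4), (3,5), each with probability 1/15.
E[min(S, T) | S + T ≥ 6] = (1 + 2 + 2 + 3 + 3 + 3) / 6 = 7/3.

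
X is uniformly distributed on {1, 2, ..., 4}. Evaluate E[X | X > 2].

Given X > 2, X is equally likely to be any of {3, 4}.
E[X | X > 2] = (3 + 4) / 2 = 7/2.

7/2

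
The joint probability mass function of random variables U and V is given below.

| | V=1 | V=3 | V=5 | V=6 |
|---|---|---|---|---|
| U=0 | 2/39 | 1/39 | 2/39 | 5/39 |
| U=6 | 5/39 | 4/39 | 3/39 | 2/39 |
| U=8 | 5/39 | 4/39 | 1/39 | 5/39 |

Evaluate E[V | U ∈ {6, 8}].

96/29

P(U ∈ {6, 8}) = 29/39.
Σ V·P over the event = 1·(5/39) + 3·(4/39) + 5·(3/39) + 6·(2/39) + 1·(5/39) + 3·(4/39) + 5·(1/39) + 6·(5/39) = 32/13.
E[V | U ∈ {6, 8}] = (32/13) / (29/39) = 96/29.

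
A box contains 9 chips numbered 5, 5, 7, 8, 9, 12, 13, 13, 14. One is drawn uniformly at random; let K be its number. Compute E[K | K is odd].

26/3

P(K is odd) = 2/3.
Σ over the event: 5·2/9 + 7·1/9 + 9·1/9 + 13·2/9 = 52/9.
E[K | K is odd] = (52/9) / (2/3) = 26/3.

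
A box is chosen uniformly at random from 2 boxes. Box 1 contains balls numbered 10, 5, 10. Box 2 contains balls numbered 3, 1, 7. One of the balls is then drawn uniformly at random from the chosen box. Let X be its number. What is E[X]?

6

E[X | box 1] = (10+5+10)/3 = 25/3.
E[X | box 2] = (3+1+7)/3 = 11/3.
By the law of total expectation,
E[X] = (1/2)·(25/3) + (1/2)·(11/3) = 6.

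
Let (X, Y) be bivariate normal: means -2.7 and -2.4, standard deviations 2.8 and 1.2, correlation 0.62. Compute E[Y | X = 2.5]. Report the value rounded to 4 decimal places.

-1.0183

For a bivariate normal, E[Y | X=x] = μ_Y + ρ·(σ_Y/σ_X)·(x − μ_X).
E[Y | X=2.5] = -2.4 + (0.62)·(1.2/2.8)·(2.5 − (-2.7)) = -2.4 + (0.26571)·(5.2) = -1.0183.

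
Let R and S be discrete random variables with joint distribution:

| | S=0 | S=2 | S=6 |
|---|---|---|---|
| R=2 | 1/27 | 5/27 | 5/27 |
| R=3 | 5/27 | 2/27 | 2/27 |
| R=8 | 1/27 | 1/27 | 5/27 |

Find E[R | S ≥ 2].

P(S ≥ 2) = 20/27.
Summing R·P(R=x,S=y) over the conditioning event gives 80/27.
E[R | S ≥ 2] = (80/27) / (20/27) = 4.

4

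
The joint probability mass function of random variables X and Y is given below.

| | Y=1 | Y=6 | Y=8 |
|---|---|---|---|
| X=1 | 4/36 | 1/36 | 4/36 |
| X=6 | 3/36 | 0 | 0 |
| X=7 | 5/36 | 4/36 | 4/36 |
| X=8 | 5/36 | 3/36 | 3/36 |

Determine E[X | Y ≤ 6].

P(Y ≤ 6) = 25/36.
Σ X·P over the event = 1·(4/36) + 1·(1/36) + 6·(3/36) + 7·(5/36) + 7·(4/36) + 8·(5/36) + 8·(3/36) = 25/6.
E[X | Y ≤ 6] = (25/6) / (25/36) = 6.

6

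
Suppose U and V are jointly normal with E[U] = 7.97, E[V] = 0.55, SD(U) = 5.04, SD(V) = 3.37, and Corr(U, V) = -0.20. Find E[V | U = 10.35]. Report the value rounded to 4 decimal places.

0.2317

For a bivariate normal, E[V | U=x] = μ_V + ρ·(σ_V/σ_U)·(x − μ_U).
E[V | U=10.35] = 0.55 + (-0.20)·(3.37/5.04)·(10.35 − (7.97)) = 0.55 + (-0.13373)·(2.38) = 0.2317.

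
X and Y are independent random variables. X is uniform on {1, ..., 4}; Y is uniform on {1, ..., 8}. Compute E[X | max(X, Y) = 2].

5/3

Outcomes with max(X, Y) = 2: (1,2), (2,1), (2,2), each with probability 1/32.
E[X | max(X, Y) = 2] = (1 + 2 + 2) / 3 = 5/3.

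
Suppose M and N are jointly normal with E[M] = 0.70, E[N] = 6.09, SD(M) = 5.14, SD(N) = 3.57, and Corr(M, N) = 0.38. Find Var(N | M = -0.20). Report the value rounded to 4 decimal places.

10.9045

For a bivariate normal, Var(N | M=x) = σ_N²(1 − ρ²).
Var(N | M=-0.20) = (3.57)²·(1 − (0.38)²) = 12.7449·0.8556 = 10.9045.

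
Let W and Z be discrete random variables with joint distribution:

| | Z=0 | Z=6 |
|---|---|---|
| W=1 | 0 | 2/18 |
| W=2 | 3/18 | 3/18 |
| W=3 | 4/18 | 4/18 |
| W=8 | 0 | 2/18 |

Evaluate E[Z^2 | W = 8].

36

P(W = 8) = 1/9.
Σ Z^2·P over the event = 36·(2/18) = 4.
E[Z^2 | W = 8] = (4) / (1/9) = 36.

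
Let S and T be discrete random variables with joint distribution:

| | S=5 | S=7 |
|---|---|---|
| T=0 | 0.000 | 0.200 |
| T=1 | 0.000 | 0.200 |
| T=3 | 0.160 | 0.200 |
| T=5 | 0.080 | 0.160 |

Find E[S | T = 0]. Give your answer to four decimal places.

P(T = 0) = 0.200.
Summing S·P(S=x,T=y) over the conditioning event gives 1.400.
E[S | T = 0] = (1.400) / (0.200) = 7.0000.

7.0000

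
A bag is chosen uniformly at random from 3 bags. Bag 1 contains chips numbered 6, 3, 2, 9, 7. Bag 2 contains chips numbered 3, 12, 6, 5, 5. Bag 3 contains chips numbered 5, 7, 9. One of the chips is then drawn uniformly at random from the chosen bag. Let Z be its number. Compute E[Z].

E[Z | bag 1] = (6+3+2+9+7)/5 = 27/5.
E[Z | bag 2] = (3+12+6+5+5)/5 = 31/5.
E[Z | bag 3] = (5+7+9)/3 = 7.
By the law of total expectation,
E[Z] = (1/3)·(27/5) + (1/3)·(31/5) + (1/3)·(7) = 31/5.

31/5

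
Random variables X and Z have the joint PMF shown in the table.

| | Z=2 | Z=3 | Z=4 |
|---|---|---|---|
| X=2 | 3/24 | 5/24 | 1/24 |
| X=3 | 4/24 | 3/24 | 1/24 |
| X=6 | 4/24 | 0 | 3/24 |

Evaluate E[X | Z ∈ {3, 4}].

P(Z ∈ {3, 4}) = 13/24.
Σ X·P over the event = 2·(5/24) + 2·(1/24) + 3·(3/24) + 3·(1/24) + 6·(3/24) = 7/4.
E[X | Z ∈ {3, 4}] = (7/4) / (13/24) = 42/13.

42/13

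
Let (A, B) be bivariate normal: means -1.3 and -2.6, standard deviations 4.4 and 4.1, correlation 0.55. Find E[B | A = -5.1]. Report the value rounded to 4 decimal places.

-4.5475

For a bivariate normal, E[B | A=x] = μ_B + ρ·(σ_B/σ_A)·(x − μ_A).
E[B | A=-5.1] = -2.6 + (0.55)·(4.1/4.4)·(-5.1 − (-1.3)) = -2.6 + (0.5125)·(-3.8) = -4.5475.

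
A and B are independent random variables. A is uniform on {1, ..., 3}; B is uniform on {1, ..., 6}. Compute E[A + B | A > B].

Outcomes with A > B: (2,1), (3,1), (3,2), each with probability 1/18.
E[A + B | A > B] = (3 + 4 + 5) / 3 = 4.

4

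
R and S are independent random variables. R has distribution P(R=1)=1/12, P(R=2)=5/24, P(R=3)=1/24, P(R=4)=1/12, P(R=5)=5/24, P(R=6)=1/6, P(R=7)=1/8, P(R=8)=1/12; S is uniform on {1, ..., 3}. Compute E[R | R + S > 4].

298/55

P(R + S > 4) = 55/72.
Summing R·P(x,y) over outcomes with R + S > 4 gives 149/36.
E[R | R + S > 4] = (149/36) / (55/72) = 298/55.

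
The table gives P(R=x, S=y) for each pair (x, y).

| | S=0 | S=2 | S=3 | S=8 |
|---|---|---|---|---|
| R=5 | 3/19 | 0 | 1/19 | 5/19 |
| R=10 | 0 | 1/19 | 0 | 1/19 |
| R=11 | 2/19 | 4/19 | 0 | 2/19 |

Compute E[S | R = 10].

P(R = 10) = 2/19.
Σ S·P over the event = 2·(1/19) + 8·(1/19) = 10/19.
E[S | R = 10] = (10/19) / (2/19) = 5.

5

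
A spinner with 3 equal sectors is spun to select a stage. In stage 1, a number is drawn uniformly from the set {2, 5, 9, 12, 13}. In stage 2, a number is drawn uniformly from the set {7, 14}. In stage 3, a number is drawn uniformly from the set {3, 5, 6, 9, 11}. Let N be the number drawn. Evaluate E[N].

17/2

E[N | stage 1] = (2+5+9+12+13)/5 = 41/5.
E[N | stage 2] = (7+14)/2 = 21/2.
E[N | stage 3] = (3+5+6+9+11)/5 = 34/5.
By the law of total expectation,
E[N] = (1/3)·(41/5) + (1/3)·(21/2) + (1/3)·(34/5) = 17/2.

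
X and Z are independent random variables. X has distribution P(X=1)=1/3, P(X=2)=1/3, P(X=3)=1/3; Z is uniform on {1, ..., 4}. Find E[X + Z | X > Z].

P(X > Z) = 1/4.
Summing (X+Z)·P(x,y) over outcomes with X > Z gives 1.
E[X + Z | X > Z] = (1) / (1/4) = 4.

4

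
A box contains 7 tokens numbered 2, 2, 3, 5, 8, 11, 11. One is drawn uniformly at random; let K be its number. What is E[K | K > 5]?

10

P(K > 5) = 3/7.
Σ over the event: 8·1/7 + 11·2/7 = 30/7.
E[K | K > 5] = (30/7) / (3/7) = 10.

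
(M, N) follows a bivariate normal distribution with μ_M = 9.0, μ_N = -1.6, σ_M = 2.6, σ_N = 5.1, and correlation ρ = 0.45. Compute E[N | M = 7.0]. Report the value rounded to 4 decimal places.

-3.3654

The regression of N on M has slope ρ·σ_N/σ_M and passes through (μ_M, μ_N).
E[N | M=7.0] = -1.6 + (0.45)·(5.1/2.6)·(7.0 − (9.0)) = -1.6 + (0.88269)·(-2) = -3.3654.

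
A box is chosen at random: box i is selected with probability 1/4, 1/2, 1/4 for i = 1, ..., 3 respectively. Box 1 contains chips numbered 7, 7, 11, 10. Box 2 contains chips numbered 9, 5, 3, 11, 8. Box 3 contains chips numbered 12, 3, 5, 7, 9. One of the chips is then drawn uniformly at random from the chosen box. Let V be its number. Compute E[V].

E[V | box 1] = (7+7+11+10)/4 = 35/4.
E[V | box 2] = (9+5+3+11+8)/5 = 36/5.
E[V | box 3] = (12+3+5+7+9)/5 = 36/5.
E[V] = (1/4)·(35/4) + (1/2)·(36/5) + (1/4)·(36/5) = 607/80.

607/80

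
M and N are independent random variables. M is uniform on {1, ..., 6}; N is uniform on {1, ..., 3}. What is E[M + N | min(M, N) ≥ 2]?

13/2

P(min(M, N) ≥ 2) = 5/9.
Summing (M+N)·P(x,y) over outcomes with min(M, N) ≥ 2 gives 65/18.
E[M + N | min(M, N) ≥ 2] = (65/18) / (5/9) = 13/2.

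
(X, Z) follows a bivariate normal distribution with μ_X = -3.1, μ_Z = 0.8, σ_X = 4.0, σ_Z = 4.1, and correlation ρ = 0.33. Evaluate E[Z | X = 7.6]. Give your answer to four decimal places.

4.4193

The regression of Z on X has slope ρ·σ_Z/σ_X and passes through (μ_X, μ_Z).
E[Z | X=7.6] = 0.8 + (0.33)·(4.1/4.0)·(7.6 − (-3.1)) = 0.8 + (0.33825)·(10.7) = 4.4193.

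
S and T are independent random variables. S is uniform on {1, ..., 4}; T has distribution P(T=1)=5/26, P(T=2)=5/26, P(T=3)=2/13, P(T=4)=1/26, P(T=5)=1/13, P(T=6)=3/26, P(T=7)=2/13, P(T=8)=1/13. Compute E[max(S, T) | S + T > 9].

122/17

P(S + T > 9) = 17/104.
Summing max(S,T)·P(x,y) over outcomes with S + T > 9 gives 61/52.
E[max(S, T) | S + T > 9] = (61/52) / (17/104) = 122/17.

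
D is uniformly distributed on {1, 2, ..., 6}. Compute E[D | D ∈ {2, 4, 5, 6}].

17/4

P(D ∈ {2, 4, 5, 6}) = 2/3.
Σ over the event: 2·1/6 + 4·1/6 + 5·1/6 + 6·1/6 = 17/6.
E[D | D ∈ {2, 4, 5, 6}] = (17/6) / (2/3) = 17/4.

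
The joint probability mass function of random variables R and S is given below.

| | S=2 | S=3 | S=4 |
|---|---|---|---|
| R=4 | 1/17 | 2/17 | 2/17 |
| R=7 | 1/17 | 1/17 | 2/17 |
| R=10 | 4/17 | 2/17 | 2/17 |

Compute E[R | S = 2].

17/2

P(S = 2) = 6/17.
Σ R·P over the event = 4·(1/17) + 7·(1/17) + 10·(4/17) = 3.
E[R | S = 2] = (3) / (6/17) = 17/2.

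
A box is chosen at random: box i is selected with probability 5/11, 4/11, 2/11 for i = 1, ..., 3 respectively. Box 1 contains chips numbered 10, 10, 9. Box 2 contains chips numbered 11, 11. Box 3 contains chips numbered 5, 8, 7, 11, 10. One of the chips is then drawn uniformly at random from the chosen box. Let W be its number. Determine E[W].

E[W | box 1] = (10+10+9)/3 = 29/3.
E[W | box 2] = (11+11)/2 = 11.
E[W | box 3] = (5+8+7+11+10)/5 = 41/5.
E[W] = (5/11)·(29/3) + (4/11)·(11) + (2/11)·(41/5) = 1631/165.

1631/165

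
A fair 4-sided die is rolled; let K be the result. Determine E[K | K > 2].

Given K > 2, K is equally likely to be any of {3, 4}.
E[K | K > 2] = (3 + 4) / 2 = 7/2.

7/2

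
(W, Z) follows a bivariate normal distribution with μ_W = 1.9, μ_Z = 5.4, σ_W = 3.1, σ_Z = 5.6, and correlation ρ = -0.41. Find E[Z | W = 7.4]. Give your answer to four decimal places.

The regression of Z on W has slope ρ·σ_Z/σ_W and passes through (μ_W, μ_Z).
E[Z | W=7.4] = 5.4 + (-0.41)·(5.6/3.1)·(7.4 − (1.9)) = 5.4 + (-0.740645)·(5.5) = 1.3265.

1.3265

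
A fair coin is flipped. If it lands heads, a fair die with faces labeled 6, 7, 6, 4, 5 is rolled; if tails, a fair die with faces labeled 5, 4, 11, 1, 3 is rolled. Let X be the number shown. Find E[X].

E[X | heads] = (6+7+6+4+5)/5 = 28/5.
E[X | tails] = (5+4+11+1+3)/5 = 24/5.
By the law of total expectation,
E[X] = (1/2)·(28/5) + (1/2)·(24/5) = 26/5.

26/5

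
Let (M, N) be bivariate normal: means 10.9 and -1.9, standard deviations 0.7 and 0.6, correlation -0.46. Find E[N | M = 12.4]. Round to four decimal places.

-2.4914

The regression of N on M has slope ρ·σ_N/σ_M and passes through (μ_M, μ_N).
E[N | M=12.4] = -1.9 + (-0.46)·(0.6/0.7)·(12.4 − (10.9)) = -1.9 + (-0.39429)·(1.5) = -2.4914.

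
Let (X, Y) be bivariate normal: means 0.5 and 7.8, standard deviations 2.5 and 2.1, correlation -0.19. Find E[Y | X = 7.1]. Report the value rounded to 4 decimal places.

6.7466

E[Y | X=x] = μ_Y + ρ(σ_Y/σ_X)(x − μ_X) for jointly normal variables.
E[Y | X=7.1] = 7.8 + (-0.19)·(2.1/2.5)·(7.1 − (0.5)) = 7.8 + (-0.1596)·(6.6) = 6.7466.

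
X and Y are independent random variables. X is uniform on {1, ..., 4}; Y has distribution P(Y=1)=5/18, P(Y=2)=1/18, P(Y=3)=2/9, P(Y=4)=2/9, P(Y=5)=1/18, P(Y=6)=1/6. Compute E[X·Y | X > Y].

P(X > Y) = 7/24.
Summing XY·P(x,y) over outcomes with X > Y gives 107/72.
E[X·Y | X > Y] = (107/72) / (7/24) = 107/21.

107/21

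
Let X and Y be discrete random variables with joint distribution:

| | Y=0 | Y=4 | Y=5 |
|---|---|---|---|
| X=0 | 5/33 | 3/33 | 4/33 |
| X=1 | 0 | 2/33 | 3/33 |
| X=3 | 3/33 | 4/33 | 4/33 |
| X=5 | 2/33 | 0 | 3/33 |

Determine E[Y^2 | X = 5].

P(X = 5) = 5/33.
Σ Y^2·P over the event = 0·(2/33) + 25·(3/33) = 25/11.
E[Y^2 | X = 5] = (25/11) / (5/33) = 15.

15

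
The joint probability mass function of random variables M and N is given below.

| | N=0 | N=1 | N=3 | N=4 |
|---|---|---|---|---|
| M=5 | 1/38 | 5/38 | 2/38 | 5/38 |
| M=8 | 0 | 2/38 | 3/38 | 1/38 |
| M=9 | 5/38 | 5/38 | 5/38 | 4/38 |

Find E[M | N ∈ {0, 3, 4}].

99/13

P(N ∈ {0, 3, 4}) = 13/19.
Σ M·P over the event = 5·(1/38) + 5·(2/38) + 5·(5/38) + 8·(3/38) + 8·(1/38) + 9·(5/38) + 9·(5/38) + 9·(4/38) = 99/19.
E[M | N ∈ {0, 3, 4}] = (99/19) / (13/19) = 99/13.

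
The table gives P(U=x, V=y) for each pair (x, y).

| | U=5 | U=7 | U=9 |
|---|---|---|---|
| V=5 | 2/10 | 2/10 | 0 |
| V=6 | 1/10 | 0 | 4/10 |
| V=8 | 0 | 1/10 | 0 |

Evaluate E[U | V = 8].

7

P(V = 8) = 1/10.
Σ U·P over the event = 7·(1/10) = 7/10.
E[U | V = 8] = (7/10) / (1/10) = 7.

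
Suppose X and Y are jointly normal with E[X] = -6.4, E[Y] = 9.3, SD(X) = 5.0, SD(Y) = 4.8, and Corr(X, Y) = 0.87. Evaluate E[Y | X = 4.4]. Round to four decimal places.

The regression of Y on X has slope ρ·σ_Y/σ_X and passes through (μ_X, μ_Y).
E[Y | X=4.4] = 9.3 + (0.87)·(4.8/5.0)·(4.4 − (-6.4)) = 9.3 + (0.8352)·(10.8) = 18.3202.

18.3202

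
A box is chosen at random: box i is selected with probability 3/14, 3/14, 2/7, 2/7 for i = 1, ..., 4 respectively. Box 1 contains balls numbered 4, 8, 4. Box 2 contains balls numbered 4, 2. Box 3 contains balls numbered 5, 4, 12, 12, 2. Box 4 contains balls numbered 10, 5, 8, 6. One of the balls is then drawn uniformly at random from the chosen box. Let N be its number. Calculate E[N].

E[N | box 1] = (4+8+4)/3 = 16/3.
E[N | box 2] = (4+2)/2 = 3.
E[N | box 3] = (5+4+12+12+2)/5 = 7.
E[N | box 4] = (10+5+8+6)/4 = 29/4.
E[N] = (3/14)·(16/3) + (3/14)·(3) + (2/7)·(7) + (2/7)·(29/4) = 41/7.

41/7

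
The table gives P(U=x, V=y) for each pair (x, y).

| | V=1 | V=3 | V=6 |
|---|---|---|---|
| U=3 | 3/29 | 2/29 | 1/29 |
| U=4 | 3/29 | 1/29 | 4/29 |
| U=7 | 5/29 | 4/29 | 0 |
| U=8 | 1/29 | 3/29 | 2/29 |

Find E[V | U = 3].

P(U = 3) = 6/29.
Σ V·P over the event = 1·(3/29) + 3·(2/29) + 6·(1/29) = 15/29.
E[V | U = 3] = (15/29) / (6/29) = 5/2.

5/2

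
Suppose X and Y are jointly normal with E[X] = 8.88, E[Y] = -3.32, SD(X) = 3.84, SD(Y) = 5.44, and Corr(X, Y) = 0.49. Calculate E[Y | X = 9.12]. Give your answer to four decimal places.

E[Y | X=x] = μ_Y + ρ(σ_Y/σ_X)(x − μ_X) for jointly normal variables.
E[Y | X=9.12] = -3.32 + (0.49)·(5.44/3.84)·(9.12 − (8.88)) = -3.32 + (0.69417)·(0.24) = -3.1534.

-3.1534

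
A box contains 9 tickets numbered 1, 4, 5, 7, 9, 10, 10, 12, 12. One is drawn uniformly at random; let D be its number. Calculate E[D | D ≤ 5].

10/3

P(D ≤ 5) = 1/3.
Σ over the event: 1·1/9 + 4·1/9 + 5·1/9 = 10/9.
E[D | D ≤ 5] = (10/9) / (1/3) = 10/3.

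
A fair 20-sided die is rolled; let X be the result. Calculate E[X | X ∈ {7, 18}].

25/2

P(X ∈ {7, 18}) = 1/10.
Σ over the event: 7·1/20 + 18·1/20 = 5/4.
E[X | X ∈ {7, 18}] = (5/4) / (1/10) = 25/2.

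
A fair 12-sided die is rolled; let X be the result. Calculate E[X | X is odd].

6

Given X is odd, X is equally likely to be any of {1, 3, 5, 7, 9, 11}.
E[X | X is odd] = (1 + 3 + 5 + 7 + 9 + 11) / 6 = 6.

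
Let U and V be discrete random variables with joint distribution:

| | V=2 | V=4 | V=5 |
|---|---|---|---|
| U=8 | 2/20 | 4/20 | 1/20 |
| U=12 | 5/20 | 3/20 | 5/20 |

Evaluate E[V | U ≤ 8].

P(U ≤ 8) = 7/20.
Summing V·P(U=x,V=y) over the conditioning event gives 5/4.
E[V | U ≤ 8] = (5/4) / (7/20) = 25/7.

25/7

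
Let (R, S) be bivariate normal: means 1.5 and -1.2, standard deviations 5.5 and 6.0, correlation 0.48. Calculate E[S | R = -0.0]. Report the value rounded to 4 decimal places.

-1.9855

For a bivariate normal, E[S | R=x] = μ_S + ρ·(σ_S/σ_R)·(x − μ_R).
E[S | R=-0.0] = -1.2 + (0.48)·(6.0/5.5)·(-0.0 − (1.5)) = -1.2 + (0.52364)·(-1.5) = -1.9855.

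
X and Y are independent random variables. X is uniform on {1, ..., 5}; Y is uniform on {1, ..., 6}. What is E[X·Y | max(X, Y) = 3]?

Outcomes with max(X, Y) = 3: (1,3), (2,3), (3,1), (3,2), (3,3), each with probability 1/30.
E[X·Y | max(X, Y) = 3] = (3 + 6 + 3 + 6 + 9) / 5 = 27/5.

27/5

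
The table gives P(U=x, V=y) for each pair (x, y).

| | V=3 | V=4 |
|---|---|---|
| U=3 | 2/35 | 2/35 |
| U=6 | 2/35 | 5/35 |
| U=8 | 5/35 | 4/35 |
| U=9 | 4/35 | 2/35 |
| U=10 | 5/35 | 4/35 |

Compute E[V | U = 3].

P(U = 3) = 4/35.
Σ V·P over the event = 3·(2/35) + 4·(2/35) = 2/5.
E[V | U = 3] = (2/5) / (4/35) = 7/2.

7/2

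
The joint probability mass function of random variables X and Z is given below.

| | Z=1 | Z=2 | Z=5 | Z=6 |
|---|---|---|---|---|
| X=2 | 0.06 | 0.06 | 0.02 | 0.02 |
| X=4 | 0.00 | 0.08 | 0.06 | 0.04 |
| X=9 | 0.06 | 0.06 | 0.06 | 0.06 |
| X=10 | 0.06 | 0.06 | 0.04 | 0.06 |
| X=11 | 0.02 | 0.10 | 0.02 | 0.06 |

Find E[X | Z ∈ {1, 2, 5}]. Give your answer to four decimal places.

P(Z ∈ {1, 2, 5}) = 0.76.
Summing X·P(X=x,Z=y) over the conditioning event gives 5.60.
E[X | Z ∈ {1, 2, 5}] = (5.60) / (0.76) = 7.3684.

7.3684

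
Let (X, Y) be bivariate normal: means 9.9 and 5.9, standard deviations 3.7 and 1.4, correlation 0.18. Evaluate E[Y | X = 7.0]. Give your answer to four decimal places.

5.7025

For a bivariate normal, E[Y | X=x] = μ_Y + ρ·(σ_Y/σ_X)·(x − μ_X).
E[Y | X=7.0] = 5.9 + (0.18)·(1.4/3.7)·(7.0 − (9.9)) = 5.9 + (0.068108)·(-2.9) = 5.7025.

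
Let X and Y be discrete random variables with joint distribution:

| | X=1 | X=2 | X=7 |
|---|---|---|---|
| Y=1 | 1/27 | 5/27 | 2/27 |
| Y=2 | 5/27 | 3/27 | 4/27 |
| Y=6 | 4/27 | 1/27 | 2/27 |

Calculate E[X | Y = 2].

13/4

P(Y = 2) = 4/9.
Σ X·P over the event = 1·(5/27) + 2·(3/27) + 7·(4/27) = 13/9.
E[X | Y = 2] = (13/9) / (4/9) = 13/4.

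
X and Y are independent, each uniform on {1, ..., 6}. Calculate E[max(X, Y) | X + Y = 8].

26/5

P(X + Y = 8) = 5/36.
Summing max(X,Y)·P(x,y) over outcomes with X + Y = 8 gives 13/18.
E[max(X, Y) | X + Y = 8] = (13/18) / (5/36) = 26/5.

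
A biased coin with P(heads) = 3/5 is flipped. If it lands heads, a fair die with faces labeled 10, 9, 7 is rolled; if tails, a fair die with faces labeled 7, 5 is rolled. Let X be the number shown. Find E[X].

E[X | heads] = (10+9+7)/3 = 26/3.
E[X | tails] = (7+5)/2 = 6.
By the law of total expectation,
E[X] = (3/5)·(26/3) + (2/5)·(6) = 38/5.

38/5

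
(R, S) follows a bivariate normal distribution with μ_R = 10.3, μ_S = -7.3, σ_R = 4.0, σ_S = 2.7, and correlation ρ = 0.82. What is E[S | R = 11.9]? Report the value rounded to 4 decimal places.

-6.4144

The regression of S on R has slope ρ·σ_S/σ_R and passes through (μ_R, μ_S).
E[S | R=11.9] = -7.3 + (0.82)·(2.7/4.0)·(11.9 − (10.3)) = -7.3 + (0.5535)·(1.6) = -6.4144.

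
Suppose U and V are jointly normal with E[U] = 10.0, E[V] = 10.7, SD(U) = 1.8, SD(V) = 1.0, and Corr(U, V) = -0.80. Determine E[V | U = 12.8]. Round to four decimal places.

9.4556

E[V | U=x] = μ_V + ρ(σ_V/σ_U)(x − μ_U) for jointly normal variables.
E[V | U=12.8] = 10.7 + (-0.80)·(1.0/1.8)·(12.8 − (10.0)) = 10.7 + (-0.44444)·(2.8) = 9.4556.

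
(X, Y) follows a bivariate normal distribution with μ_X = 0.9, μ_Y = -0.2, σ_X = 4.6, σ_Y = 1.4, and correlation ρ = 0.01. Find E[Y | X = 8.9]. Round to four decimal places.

For a bivariate normal, E[Y | X=x] = μ_Y + ρ·(σ_Y/σ_X)·(x − μ_X).
E[Y | X=8.9] = -0.2 + (0.01)·(1.4/4.6)·(8.9 − (0.9)) = -0.2 + (0.0030435)·(8) = -0.1757.

-0.1757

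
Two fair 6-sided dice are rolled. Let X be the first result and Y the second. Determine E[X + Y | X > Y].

7

P(X > Y) = 5/12.
Summing (X+Y)·P(x,y) over outcomes with X > Y gives 35/12.
E[X + Y | X > Y] = (35/12) / (5/12) = 7.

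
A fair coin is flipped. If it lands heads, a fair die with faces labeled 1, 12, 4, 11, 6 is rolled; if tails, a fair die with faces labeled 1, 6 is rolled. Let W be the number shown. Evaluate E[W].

103/20

E[W | heads] = (1+12+4+11+6)/5 = 34/5.
E[W | tails] = (1+6)/2 = 7/2.
E[W] = (1/2)·(34/5) + (1/2)·(7/2) = 103/20.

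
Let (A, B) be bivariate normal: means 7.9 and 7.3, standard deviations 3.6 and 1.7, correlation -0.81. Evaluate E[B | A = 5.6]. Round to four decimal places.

8.1798

For a bivariate normal, E[B | A=x] = μ_B + ρ·(σ_B/σ_A)·(x − μ_A).
E[B | A=5.6] = 7.3 + (-0.81)·(1.7/3.6)·(5.6 − (7.9)) = 7.3 + (-0.3825)·(-2.3) = 8.1798.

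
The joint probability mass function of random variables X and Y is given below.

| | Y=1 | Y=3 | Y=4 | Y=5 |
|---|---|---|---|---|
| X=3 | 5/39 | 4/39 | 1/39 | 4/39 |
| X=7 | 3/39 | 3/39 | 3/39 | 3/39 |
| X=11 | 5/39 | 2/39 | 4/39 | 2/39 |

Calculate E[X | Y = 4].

P(Y = 4) = 8/39.
Summing X·P(X=x,Y=y) over the conditioning event gives 68/39.
E[X | Y = 4] = (68/39) / (8/39) = 17/2.

17/2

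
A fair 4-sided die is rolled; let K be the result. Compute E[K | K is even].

3

Given K is even, K is equally likely to be any of {2, 4}.
E[K | K is even] = (2 + 4) / 2 = 3.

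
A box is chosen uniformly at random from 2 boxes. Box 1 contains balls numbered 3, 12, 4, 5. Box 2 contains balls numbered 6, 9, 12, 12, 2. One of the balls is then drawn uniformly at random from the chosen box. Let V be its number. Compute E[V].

71/10

E[V | box 1] = (3+12+4+5)/4 = 6.
E[V | box 2] = (6+9+12+12+2)/5 = 41/5.
E[V] = (1/2)·(6) + (1/2)·(41/5) = 71/10.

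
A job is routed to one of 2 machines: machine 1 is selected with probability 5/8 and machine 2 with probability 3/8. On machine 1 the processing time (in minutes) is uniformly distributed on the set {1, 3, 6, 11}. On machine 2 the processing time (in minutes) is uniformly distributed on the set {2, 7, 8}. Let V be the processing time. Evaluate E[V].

E[V | machine 1] = (1+3+6+11)/4 = 21/4.
E[V | machine 2] = (2+7+8)/3 = 17/3.
E[V] = (5/8)·(21/4) + (3/8)·(17/3) = 173/32.

173/32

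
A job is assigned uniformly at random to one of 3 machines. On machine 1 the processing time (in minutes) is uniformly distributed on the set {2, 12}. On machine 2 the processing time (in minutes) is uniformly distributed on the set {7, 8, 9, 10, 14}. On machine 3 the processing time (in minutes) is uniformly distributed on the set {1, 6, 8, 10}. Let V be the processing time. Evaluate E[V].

E[V | machine 1] = (2+12)/2 = 7.
E[V | machine 2] = (7+8+9+10+14)/5 = 48/5.
E[V | machine 3] = (1+6+8+10)/4 = 25/4.
By the law of total expectation,
E[V] = (1/3)·(7) + (1/3)·(48/5) + (1/3)·(25/4) = 457/60.

457/60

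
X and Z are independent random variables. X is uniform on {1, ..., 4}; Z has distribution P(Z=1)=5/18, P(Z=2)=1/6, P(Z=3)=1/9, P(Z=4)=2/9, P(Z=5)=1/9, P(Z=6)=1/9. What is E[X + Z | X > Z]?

P(X > Z) = 23/72.
Summing (X+Z)·P(x,y) over outcomes with X > Z gives 107/72.
E[X + Z | X > Z] = (107/72) / (23/72) = 107/23.

107/23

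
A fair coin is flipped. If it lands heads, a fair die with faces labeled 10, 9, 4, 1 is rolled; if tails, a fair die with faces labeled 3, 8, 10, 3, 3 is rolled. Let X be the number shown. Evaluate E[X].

E[X | heads] = (10+9+4+1)/4 = 6.
E[X | tails] = (3+8+10+3+3)/5 = 27/5.
E[X] = (1/2)·(6) + (1/2)·(27/5) = 57/10.

57/10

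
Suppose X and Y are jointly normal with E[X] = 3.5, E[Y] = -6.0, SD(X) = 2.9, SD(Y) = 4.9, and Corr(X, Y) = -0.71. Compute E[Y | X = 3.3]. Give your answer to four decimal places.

-5.7601

E[Y | X=x] = μ_Y + ρ(σ_Y/σ_X)(x − μ_X) for jointly normal variables.
E[Y | X=3.3] = -6.0 + (-0.71)·(4.9/2.9)·(3.3 − (3.5)) = -6.0 + (-1.1997)·(-0.2) = -5.7601.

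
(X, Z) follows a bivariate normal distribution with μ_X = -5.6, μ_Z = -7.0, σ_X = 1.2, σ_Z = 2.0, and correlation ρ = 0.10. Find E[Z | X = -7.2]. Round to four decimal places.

E[Z | X=x] = μ_Z + ρ(σ_Z/σ_X)(x − μ_X) for jointly normal variables.
E[Z | X=-7.2] = -7.0 + (0.10)·(2.0/1.2)·(-7.2 − (-5.6)) = -7.0 + (0.16667)·(-1.6) = -7.2667.

-7.2667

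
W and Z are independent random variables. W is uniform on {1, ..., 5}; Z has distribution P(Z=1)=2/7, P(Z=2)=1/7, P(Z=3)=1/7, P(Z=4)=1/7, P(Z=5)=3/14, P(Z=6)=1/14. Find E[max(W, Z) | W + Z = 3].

P(W + Z = 3) = 3/35.
Summing max(W,Z)·P(x,y) over outcomes with W + Z = 3 gives 6/35.
E[max(W, Z) | W + Z = 3] = (6/35) / (3/35) = 2.

2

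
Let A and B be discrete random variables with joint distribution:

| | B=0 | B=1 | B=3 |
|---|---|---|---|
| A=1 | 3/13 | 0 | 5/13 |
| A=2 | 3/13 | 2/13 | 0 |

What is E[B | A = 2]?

P(A = 2) = 5/13.
Σ B·P over the event = 0·(3/13) + 1·(2/13) = 2/13.
E[B | A = 2] = (2/13) / (5/13) = 2/5.

2/5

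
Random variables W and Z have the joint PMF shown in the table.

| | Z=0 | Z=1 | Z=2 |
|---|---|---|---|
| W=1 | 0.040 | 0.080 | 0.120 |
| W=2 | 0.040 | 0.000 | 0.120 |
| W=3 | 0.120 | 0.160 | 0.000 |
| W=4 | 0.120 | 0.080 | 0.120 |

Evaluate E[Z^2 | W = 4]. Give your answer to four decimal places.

P(W = 4) = 0.320.
Summing Z^2·P(W=x,Z=y) over the conditioning event gives 0.560.
E[Z^2 | W = 4] = (0.560) / (0.320) = 1.7500.

1.7500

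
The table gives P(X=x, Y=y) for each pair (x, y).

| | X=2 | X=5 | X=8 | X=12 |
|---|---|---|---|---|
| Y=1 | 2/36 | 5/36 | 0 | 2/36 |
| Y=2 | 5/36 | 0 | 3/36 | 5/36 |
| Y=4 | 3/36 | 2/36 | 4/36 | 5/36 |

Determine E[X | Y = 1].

P(Y = 1) = 1/4.
Σ X·P over the event = 2·(2/36) + 5·(5/36) + 12·(2/36) = 53/36.
E[X | Y = 1] = (53/36) / (1/4) = 53/9.

53/9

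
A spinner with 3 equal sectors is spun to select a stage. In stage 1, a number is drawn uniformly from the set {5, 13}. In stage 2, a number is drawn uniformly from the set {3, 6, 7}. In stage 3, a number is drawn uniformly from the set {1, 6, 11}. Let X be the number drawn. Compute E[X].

E[X | stage 1] = (5+13)/2 = 9.
E[X | stage 2] = (3+6+7)/3 = 16/3.
E[X | stage 3] = (1+6+11)/3 = 6.
By the law of total expectation,
E[X] = (1/3)·(9) + (1/3)·(16/3) + (1/3)·(6) = 61/9.

61/9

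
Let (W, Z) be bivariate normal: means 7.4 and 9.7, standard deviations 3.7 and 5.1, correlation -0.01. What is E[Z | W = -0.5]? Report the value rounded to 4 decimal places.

9.8089

E[Z | W=x] = μ_Z + ρ(σ_Z/σ_W)(x − μ_W) for jointly normal variables.
E[Z | W=-0.5] = 9.7 + (-0.01)·(5.1/3.7)·(-0.5 − (7.4)) = 9.7 + (-0.013784)·(-7.9) = 9.8089.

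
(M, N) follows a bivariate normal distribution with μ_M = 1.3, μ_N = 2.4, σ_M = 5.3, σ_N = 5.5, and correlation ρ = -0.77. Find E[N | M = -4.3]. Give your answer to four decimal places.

6.8747

For a bivariate normal, E[N | M=x] = μ_N + ρ·(σ_N/σ_M)·(x − μ_M).
E[N | M=-4.3] = 2.4 + (-0.77)·(5.5/5.3)·(-4.3 − (1.3)) = 2.4 + (-0.79906)·(-5.6) = 6.8747.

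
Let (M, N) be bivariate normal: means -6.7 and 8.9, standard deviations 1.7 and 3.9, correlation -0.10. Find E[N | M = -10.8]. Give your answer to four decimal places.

9.8406

E[N | M=x] = μ_N + ρ(σ_N/σ_M)(x − μ_M) for jointly normal variables.
E[N | M=-10.8] = 8.9 + (-0.10)·(3.9/1.7)·(-10.8 − (-6.7)) = 8.9 + (-0.22941)·(-4.1) = 9.8406.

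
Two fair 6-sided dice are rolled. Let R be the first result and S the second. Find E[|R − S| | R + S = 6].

P(R + S = 6) = 5/36.
Summing |R−S|·P(x,y) over outcomes with R + S = 6 gives 1/3.
E[|R − S| | R + S = 6] = (1/3) / (5/36) = 12/5.

12/5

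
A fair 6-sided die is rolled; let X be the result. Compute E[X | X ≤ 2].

Given X ≤ 2, X is equally likely to be any of {1, 2}.
E[X | X ≤ 2] = (1 + 2) / 2 = 3/2.

3/2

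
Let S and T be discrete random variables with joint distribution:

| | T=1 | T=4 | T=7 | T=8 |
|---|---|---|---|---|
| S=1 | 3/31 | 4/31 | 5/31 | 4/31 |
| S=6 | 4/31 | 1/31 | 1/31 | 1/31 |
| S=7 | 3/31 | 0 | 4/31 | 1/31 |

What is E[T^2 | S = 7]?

263/8

P(S = 7) = 8/31.
Summing T^2·P(S=x,T=y) over the conditioning event gives 263/31.
E[T^2 | S = 7] = (263/31) / (8/31) = 263/8.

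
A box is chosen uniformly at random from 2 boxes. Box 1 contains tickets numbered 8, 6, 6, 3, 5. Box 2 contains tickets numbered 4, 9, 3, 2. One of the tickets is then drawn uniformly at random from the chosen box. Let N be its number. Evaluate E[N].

E[N | box 1] = (8+6+6+3+5)/5 = 28/5.
E[N | box 2] = (4+9+3+2)/4 = 9/2.
By the law of total expectation,
E[N] = (1/2)·(28/5) + (1/2)·(9/2) = 101/20.

101/20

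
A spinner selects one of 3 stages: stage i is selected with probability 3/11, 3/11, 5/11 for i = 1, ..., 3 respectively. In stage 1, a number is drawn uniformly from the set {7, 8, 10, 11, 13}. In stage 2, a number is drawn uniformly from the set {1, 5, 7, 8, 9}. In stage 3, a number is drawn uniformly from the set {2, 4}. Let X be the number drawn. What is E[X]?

E[X | stage 1] = (7+8+10+11+13)/5 = 49/5.
E[X | stage 2] = (1+5+7+8+9)/5 = 6.
E[X | stage 3] = (2+4)/2 = 3.
By the law of total expectation,
E[X] = (3/11)·(49/5) + (3/11)·(6) + (5/11)·(3) = 312/55.

312/55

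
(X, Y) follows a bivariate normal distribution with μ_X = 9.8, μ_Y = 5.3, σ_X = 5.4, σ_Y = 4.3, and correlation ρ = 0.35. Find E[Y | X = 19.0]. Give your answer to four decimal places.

7.8641

For a bivariate normal, E[Y | X=x] = μ_Y + ρ·(σ_Y/σ_X)·(x − μ_X).
E[Y | X=19.0] = 5.3 + (0.35)·(4.3/5.4)·(19.0 − (9.8)) = 5.3 + (0.278704)·(9.2) = 7.8641.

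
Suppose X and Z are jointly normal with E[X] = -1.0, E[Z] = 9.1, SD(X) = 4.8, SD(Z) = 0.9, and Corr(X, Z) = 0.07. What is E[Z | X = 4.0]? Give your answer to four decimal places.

9.1656

E[Z | X=x] = μ_Z + ρ(σ_Z/σ_X)(x − μ_X) for jointly normal variables.
E[Z | X=4.0] = 9.1 + (0.07)·(0.9/4.8)·(4.0 − (-1.0)) = 9.1 + (0.013125)·(5) = 9.1656.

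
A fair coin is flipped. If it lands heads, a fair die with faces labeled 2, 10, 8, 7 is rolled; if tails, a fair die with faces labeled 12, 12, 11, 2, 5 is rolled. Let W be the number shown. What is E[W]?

E[W | heads] = (2+10+8+7)/4 = 27/4.
E[W | tails] = (12+12+11+2+5)/5 = 42/5.
E[W] = (1/2)·(27/4) + (1/2)·(42/5) = 303/40.

303/40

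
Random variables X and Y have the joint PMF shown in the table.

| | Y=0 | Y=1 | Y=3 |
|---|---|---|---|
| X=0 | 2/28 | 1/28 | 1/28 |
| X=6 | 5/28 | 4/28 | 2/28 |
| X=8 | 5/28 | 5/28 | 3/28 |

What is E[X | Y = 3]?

6

P(Y = 3) = 3/14.
Σ X·P over the event = 0·(1/28) + 6·(2/28) + 8·(3/28) = 9/7.
E[X | Y = 3] = (9/7) / (3/14) = 6.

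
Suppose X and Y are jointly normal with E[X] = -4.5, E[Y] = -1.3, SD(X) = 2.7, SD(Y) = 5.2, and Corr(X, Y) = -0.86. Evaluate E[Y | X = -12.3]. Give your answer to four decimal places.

11.6191

E[Y | X=x] = μ_Y + ρ(σ_Y/σ_X)(x − μ_X) for jointly normal variables.
E[Y | X=-12.3] = -1.3 + (-0.86)·(5.2/2.7)·(-12.3 − (-4.5)) = -1.3 + (-1.6563)·(-7.8) = 11.6191.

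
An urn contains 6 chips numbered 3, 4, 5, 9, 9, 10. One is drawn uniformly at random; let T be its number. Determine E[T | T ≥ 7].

P(T ≥ 7) = 1/2.
Σ over the event: 9·1/3 + 10·1/6 = 14/3.
E[T | T ≥ 7] = (14/3) / (1/2) = 28/3.

28/3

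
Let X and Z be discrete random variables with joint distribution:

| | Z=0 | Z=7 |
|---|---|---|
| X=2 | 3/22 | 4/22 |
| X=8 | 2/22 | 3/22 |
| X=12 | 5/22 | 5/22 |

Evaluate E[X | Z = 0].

41/5

P(Z = 0) = 5/11.
Σ X·P over the event = 2·(3/22) + 8·(2/22) + 12·(5/22) = 41/11.
E[X | Z = 0] = (41/11) / (5/11) = 41/5.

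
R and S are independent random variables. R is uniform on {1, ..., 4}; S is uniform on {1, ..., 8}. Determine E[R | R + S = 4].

2

Outcomes with R + S = 4: (1,3), (2,2), (3,1), each with probability 1/32.
E[R | R + S = 4] = (1 + 2 + 3) / 3 = 2.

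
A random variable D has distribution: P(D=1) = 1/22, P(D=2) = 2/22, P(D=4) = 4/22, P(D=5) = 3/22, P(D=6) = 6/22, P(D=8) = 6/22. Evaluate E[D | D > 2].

115/19

P(D > 2) = 19/22.
Σ over the event: 4·2/11 + 5·3/22 + 6·3/11 + 8·3/11 = 115/22.
E[D | D > 2] = (115/22) / (19/22) = 115/19.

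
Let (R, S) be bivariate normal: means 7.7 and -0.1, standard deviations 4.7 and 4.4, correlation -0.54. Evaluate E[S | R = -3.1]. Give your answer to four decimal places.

E[S | R=x] = μ_S + ρ(σ_S/σ_R)(x − μ_R) for jointly normal variables.
E[S | R=-3.1] = -0.1 + (-0.54)·(4.4/4.7)·(-3.1 − (7.7)) = -0.1 + (-0.50553)·(-10.8) = 5.3597.

5.3597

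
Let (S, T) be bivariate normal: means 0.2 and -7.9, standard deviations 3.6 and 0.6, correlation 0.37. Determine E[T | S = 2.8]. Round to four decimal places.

-7.7397

The regression of T on S has slope ρ·σ_T/σ_S and passes through (μ_S, μ_T).
E[T | S=2.8] = -7.9 + (0.37)·(0.6/3.6)·(2.8 − (0.2)) = -7.9 + (0.061667)·(2.6) = -7.7397.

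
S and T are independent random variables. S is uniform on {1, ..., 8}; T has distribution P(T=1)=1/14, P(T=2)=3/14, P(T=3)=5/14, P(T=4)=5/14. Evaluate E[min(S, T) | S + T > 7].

P(S + T > 7) = 1/2.
Summing min(S,T)·P(x,y) over outcomes with S + T > 7 gives 45/28.
E[min(S, T) | S + T > 7] = (45/28) / (1/2) = 45/14.

45/14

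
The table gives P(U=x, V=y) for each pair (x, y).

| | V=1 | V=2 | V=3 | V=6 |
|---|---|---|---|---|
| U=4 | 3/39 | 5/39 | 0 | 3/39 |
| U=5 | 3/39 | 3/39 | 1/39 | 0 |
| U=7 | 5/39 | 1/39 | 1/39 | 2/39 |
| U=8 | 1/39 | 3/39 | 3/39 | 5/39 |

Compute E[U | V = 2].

P(V = 2) = 4/13.
Σ U·P over the event = 4·(5/39) + 5·(3/39) + 7·(1/39) + 8·(3/39) = 22/13.
E[U | V = 2] = (22/13) / (4/13) = 11/2.

11/2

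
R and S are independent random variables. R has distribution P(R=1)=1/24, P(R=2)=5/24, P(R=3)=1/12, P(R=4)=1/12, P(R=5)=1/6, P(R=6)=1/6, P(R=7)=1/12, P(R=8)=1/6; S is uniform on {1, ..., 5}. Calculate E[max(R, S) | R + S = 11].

7

P(R + S = 11) = 1/12.
Summing max(R,S)·P(x,y) over outcomes with R + S = 11 gives 7/12.
E[max(R, S) | R + S = 11] = (7/12) / (1/12) = 7.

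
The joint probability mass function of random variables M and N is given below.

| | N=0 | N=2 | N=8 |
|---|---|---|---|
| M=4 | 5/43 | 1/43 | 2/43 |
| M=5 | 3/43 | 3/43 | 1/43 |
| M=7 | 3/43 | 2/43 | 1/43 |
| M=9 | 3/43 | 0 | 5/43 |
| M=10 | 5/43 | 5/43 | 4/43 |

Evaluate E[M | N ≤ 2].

36/5

P(N ≤ 2) = 30/43.
Summing M·P(M=x,N=y) over the conditioning event gives 216/43.
E[M | N ≤ 2] = (216/43) / (30/43) = 36/5.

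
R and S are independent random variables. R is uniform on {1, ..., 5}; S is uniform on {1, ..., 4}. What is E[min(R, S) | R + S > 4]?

33/14

P(R + S > 4) = 7/10.
Summing min(R,S)·P(x,y) over outcomes with R + S > 4 gives 33/20.
E[min(R, S) | R + S > 4] = (33/20) / (7/10) = 33/14.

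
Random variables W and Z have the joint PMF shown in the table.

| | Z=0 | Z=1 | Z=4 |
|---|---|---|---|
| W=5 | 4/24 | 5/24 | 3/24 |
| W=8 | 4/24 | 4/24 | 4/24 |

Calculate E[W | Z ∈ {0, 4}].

33/5

P(Z ∈ {0, 4}) = 5/8.
Σ W·P over the event = 5·(4/24) + 5·(3/24) + 8·(4/24) + 8·(4/24) = 33/8.
E[W | Z ∈ {0, 4}] = (33/8) / (5/8) = 33/5.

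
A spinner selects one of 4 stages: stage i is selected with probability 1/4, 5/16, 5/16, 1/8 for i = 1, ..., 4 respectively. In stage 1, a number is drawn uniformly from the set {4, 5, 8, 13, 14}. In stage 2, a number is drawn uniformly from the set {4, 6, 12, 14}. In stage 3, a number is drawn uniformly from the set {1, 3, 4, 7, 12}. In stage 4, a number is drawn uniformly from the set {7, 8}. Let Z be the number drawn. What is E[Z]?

611/80

E[Z | stage 1] = (4+5+8+13+14)/5 = 44/5.
E[Z | stage 2] = (4+6+12+14)/4 = 9.
E[Z | stage 3] = (1+3+4+7+12)/5 = 27/5.
E[Z | stage 4] = (7+8)/2 = 15/2.
By the law of total expectation,
E[Z] = (1/4)·(44/5) + (5/16)·(9) + (5/16)·(27/5) + (1/8)·(15/2) = 611/80.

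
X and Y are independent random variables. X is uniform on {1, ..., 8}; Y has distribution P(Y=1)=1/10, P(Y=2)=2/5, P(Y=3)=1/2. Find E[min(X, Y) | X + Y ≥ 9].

P(X + Y ≥ 9) = 3/10.
Summing min(X,Y)·P(x,y) over outcomes with X + Y ≥ 9 gives 31/40.
E[min(X, Y) | X + Y ≥ 9] = (31/40) / (3/10) = 31/12.

31/12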